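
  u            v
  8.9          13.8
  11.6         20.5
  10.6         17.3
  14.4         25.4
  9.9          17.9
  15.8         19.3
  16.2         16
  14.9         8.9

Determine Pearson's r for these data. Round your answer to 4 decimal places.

0.0512

n = 8, Σu = 102.3, Σv = 139.1, Σu² = 1365.59, Σv² = 2583.25, Σuv = 1783.72
nΣuv − ΣuΣv = 14269.76 − 14229.93 = 39.83
nΣu² − (Σu)² = 10924.72 − 10465.29 = 459.43; nΣv² − (Σv)² = 20666 − 19348.81 = 1317.19
r = 39.83 / √(459.43 × 1317.19) = 39.83 / 777.9181 ≈ 0.0512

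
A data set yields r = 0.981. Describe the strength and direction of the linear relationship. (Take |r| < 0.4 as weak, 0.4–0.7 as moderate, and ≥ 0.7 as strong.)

r = 0.981 > 0 so the relationship is positive.
|r| = 0.981, which falls in the strong range.

strong positive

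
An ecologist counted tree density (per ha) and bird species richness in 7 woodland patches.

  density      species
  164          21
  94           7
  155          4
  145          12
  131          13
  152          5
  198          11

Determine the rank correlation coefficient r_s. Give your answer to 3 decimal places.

Rank density: 6, 1, 5, 3, 2, 4, 7
Rank species: 7, 3, 1, 5, 6, 2, 4
d = rank(density) − rank(species): -1, -2, 4, -2, -4, 2, 3; Σd² = 54
ρ = 1 − 6Σd² / [n(n²−1)] = 1 − 6×54 / (7×48) = 1 − 324/336 ≈ 0.036

0.036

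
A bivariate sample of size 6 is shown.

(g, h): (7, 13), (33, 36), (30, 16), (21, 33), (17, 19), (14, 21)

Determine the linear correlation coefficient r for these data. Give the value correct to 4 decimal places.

0.5716

n = 6, Σg = 122, Σh = 138, Σg² = 2964, Σh² = 3612, Σgh = 3069
nΣgh − ΣgΣh = 18414 − 16836 = 1578
nΣg² − (Σg)² = 17784 − 14884 = 2900; nΣh² − (Σh)² = 21672 − 19044 = 2628
r = 1578 / √(2900 × 2628) = 1578 / 2760.6521 ≈ 0.5716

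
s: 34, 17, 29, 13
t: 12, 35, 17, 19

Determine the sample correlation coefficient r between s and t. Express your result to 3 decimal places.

-0.634

n = 4, Σs = 93, Σt = 83, Σs² = 2455, Σt² = 2019, Σst = 1743
nΣst − ΣsΣt = 6972 − 7719 = -747
nΣs² − (Σs)² = 9820 − 8649 = 1171; nΣt² − (Σt)² = 8076 − 6889 = 1187
r = -747 / √(1171 × 1187) = -747 / 1178.9729 ≈ -0.634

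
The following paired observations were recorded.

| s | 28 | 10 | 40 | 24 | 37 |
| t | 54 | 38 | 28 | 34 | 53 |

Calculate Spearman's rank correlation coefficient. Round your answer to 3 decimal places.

-0.200

Rank s: 3, 1, 5, 2, 4
Rank t: 5, 3, 1, 2, 4
d = rank(s) − rank(t): -2, -2, 4, 0, 0; Σd² = 24
ρ = 1 − 6Σd² / [n(n²−1)] = 1 − 6×24 / (5×24) = 1 − 144/120 ≈ -0.200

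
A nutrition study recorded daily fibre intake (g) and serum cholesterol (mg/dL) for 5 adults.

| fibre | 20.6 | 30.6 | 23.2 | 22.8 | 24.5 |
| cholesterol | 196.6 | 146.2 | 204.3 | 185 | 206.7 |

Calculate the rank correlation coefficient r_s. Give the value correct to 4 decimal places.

-0.1000

Rank fibre: 1, 5, 3, 2, 4
Rank cholesterol: 3, 1, 4, 2, 5
d = rank(fibre) − rank(cholesterol): -2, 4, -1, 0, -1; Σd² = 22
ρ = 1 − 6Σd² / [n(n²−1)] = 1 − 6×22 / (5×24) = 1 − 132/120 ≈ -0.1000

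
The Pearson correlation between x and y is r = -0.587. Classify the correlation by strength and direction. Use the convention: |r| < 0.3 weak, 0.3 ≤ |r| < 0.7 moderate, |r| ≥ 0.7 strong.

moderate negative

r = -0.587 < 0 so the relationship is negative.
|r| = 0.587, which falls in the moderate range.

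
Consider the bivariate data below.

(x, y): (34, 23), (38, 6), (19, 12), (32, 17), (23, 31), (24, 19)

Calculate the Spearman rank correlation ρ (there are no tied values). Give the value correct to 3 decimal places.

-0.257

Rank x: 5, 6, 1, 4, 2, 3
Rank y: 5, 1, 2, 3, 6, 4
d = rank(x) − rank(y): 0, 5, -1, 1, -4, -1; Σd² = 44
ρ = 1 − 6Σd² / [n(n²−1)] = 1 − 6×44 / (6×35) = 1 − 264/210 ≈ -0.257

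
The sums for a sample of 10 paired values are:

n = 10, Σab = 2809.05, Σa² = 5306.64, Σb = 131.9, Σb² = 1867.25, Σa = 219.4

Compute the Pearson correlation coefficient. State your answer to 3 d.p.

-0.338

r = (nΣab − ΣaΣb) / √[(nΣa² − (Σa)²)(nΣb² − (Σb)²)]
Numerator: 10×2809.05 − 219.4×131.9 = -848.36
Denominator: √[(53066.4 − 48136.36)(18672.5 − 17397.61)] = √[4930.04 × 1274.89] = 2507.0418
r = -848.36 / 2507.0418 ≈ -0.338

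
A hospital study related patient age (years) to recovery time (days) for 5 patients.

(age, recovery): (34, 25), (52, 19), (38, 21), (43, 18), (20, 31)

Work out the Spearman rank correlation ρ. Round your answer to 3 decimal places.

-0.900

Rank age: 2, 5, 3, 4, 1
Rank recovery: 4, 2, 3, 1, 5
d = rank(age) − rank(recovery): -2, 3, 0, 3, -4; Σd² = 38
ρ = 1 − 6Σd² / [n(n²−1)] = 1 − 6×38 / (5×24) = 1 − 228/120 ≈ -0.900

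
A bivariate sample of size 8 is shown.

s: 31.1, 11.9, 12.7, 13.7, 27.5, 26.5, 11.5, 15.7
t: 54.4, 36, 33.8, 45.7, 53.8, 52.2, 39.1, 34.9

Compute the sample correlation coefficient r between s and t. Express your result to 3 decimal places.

n = 8, Σs = 150.6, Σt = 349.9, Σs² = 3295.04, Σt² = 15852.39, Σst = 7035.97
nΣst − ΣsΣt = 56287.76 − 52694.94 = 3592.82
nΣs² − (Σs)² = 26360.32 − 22680.36 = 3679.96; nΣt² − (Σt)² = 126819.12 − 122430.01 = 4389.11
r = 3592.82 / √(3679.96 × 4389.11) = 3592.82 / 4018.9239 ≈ 0.894

0.894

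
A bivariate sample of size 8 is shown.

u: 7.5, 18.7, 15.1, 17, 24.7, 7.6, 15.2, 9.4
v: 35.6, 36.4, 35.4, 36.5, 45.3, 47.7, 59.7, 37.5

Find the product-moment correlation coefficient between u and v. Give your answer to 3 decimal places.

0.091

n = 8, Σu = 115.2, Σv = 334.1, Σu² = 1910.2, Σv² = 14475.45, Σuv = 4844.09
nΣuv − ΣuΣv = 38752.72 − 38488.32 = 264.4
nΣu² − (Σu)² = 15281.6 − 13271.04 = 2010.56; nΣv² − (Σv)² = 115803.6 − 111622.81 = 4180.79
r = 264.4 / √(2010.56 × 4180.79) = 264.4 / 2899.2636 ≈ 0.091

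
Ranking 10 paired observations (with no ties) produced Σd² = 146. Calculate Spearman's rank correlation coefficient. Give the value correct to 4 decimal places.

0.1152

ρ = 1 − 6Σd² / [n(n²−1)] = 1 − 6×146 / (10×99)
  = 1 − 876/990 = 1 − 0.88485 ≈ 0.1152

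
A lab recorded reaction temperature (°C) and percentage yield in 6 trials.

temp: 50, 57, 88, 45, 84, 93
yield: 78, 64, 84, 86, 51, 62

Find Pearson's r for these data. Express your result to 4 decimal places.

-0.4588

n = 6, Σx = 417, Σy = 425, Σx² = 31223, Σy² = 31077, Σxy = 28860
nΣxy − ΣxΣy = 173160 − 177225 = -4065
nΣx² − (Σx)² = 187338 − 173889 = 13449; nΣy² − (Σy)² = 186462 − 180625 = 5837
r = -4065 / √(13449 × 5837) = -4065 / 8860.1249 ≈ -0.4588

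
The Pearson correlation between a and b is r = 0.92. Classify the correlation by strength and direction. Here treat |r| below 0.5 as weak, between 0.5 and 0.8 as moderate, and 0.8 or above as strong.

strong positive

r = 0.92 > 0 so the relationship is positive.
|r| = 0.92, which falls in the strong range.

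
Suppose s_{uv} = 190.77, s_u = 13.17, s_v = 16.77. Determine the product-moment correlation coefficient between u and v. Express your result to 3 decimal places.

r = Cov(u,v) / (s_u · s_v) = 190.77 / (13.17 × 16.77)
  = 190.77 / 220.8609 ≈ 0.864

0.864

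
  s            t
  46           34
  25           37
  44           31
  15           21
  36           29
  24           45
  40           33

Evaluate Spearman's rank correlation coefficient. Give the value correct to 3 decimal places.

Rank s: 7, 3, 6, 1, 4, 2, 5
Rank t: 5, 6, 3, 1, 2, 7, 4
d = rank(s) − rank(t): 2, -3, 3, 0, 2, -5, 1; Σd² = 52
ρ = 1 − 6Σd² / [n(n²−1)] = 1 − 6×52 / (7×48) = 1 − 312/336 ≈ 0.071

0.071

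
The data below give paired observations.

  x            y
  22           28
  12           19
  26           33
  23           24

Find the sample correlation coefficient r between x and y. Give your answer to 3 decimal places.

n = 4, Σx = 83, Σy = 104, Σx² = 1833, Σy² = 2810, Σxy = 2254
nΣxy − ΣxΣy = 9016 − 8632 = 384
nΣx² − (Σx)² = 7332 − 6889 = 443; nΣy² − (Σy)² = 11240 − 10816 = 424
r = 384 / √(443 × 424) = 384 / 433.3959 ≈ 0.886

0.886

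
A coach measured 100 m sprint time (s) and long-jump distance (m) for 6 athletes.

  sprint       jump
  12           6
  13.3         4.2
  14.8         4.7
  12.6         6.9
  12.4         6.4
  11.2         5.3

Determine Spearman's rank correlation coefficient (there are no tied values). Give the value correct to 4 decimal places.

Rank sprint: 2, 5, 6, 4, 3, 1
Rank jump: 4, 1, 2, 6, 5, 3
d = rank(sprint) − rank(jump): -2, 4, 4, -2, -2, -2; Σd² = 48
ρ = 1 − 6Σd² / [n(n²−1)] = 1 − 6×48 / (6×35) = 1 − 288/210 ≈ -0.3714

-0.3714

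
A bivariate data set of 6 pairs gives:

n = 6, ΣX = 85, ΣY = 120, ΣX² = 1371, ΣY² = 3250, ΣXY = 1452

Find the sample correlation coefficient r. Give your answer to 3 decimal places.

-0.659

r = (nΣXY − ΣXΣY) / √[(nΣX² − (ΣX)²)(nΣY² − (ΣY)²)]
Numerator: 6×1452 − 85×120 = -1488
Denominator: √[(8226 − 7225)(19500 − 14400)] = √[1001 × 5100] = 2259.4468
r = -1488 / 2259.4468 ≈ -0.659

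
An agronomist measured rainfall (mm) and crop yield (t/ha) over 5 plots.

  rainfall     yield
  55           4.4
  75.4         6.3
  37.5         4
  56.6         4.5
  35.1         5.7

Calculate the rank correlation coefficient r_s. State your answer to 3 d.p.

0.400

Rank rainfall: 3, 5, 2, 4, 1
Rank yield: 2, 5, 1, 3, 4
d = rank(rainfall) − rank(yield): 1, 0, 1, 1, -3; Σd² = 12
ρ = 1 − 6Σd² / [n(n²−1)] = 1 − 6×12 / (5×24) = 1 − 72/120 ≈ 0.400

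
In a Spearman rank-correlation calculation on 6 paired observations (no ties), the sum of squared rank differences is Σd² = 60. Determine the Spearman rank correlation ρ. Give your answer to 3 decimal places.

ρ = 1 − 6Σd² / [n(n²−1)] = 1 − 6×60 / (6×35)
  = 1 − 360/210 = 1 − 1.7143 ≈ -0.714

-0.714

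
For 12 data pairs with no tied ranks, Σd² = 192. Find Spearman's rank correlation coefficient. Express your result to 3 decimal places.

ρ = 1 − 6Σd² / [n(n²−1)] = 1 − 6×192 / (12×143)
  = 1 − 1152/1716 = 1 − 0.6713 ≈ 0.329

0.329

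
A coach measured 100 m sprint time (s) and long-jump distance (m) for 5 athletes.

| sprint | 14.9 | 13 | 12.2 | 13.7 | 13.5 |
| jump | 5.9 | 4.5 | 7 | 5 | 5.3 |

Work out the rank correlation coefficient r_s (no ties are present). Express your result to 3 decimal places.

-0.100

Rank sprint: 5, 2, 1, 4, 3
Rank jump: 4, 1, 5, 2, 3
d = rank(sprint) − rank(jump): 1, 1, -4, 2, 0; Σd² = 22
ρ = 1 − 6Σd² / [n(n²−1)] = 1 − 6×22 / (5×24) = 1 − 132/120 ≈ -0.100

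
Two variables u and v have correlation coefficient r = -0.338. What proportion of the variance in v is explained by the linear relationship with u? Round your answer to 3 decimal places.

0.114

r² = (-0.338)² = 0.114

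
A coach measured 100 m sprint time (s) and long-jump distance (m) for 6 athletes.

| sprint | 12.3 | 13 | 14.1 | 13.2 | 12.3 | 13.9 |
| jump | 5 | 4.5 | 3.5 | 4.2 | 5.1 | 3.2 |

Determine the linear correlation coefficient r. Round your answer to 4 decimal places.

n = 6, Σx = 78.8, Σy = 25.5, Σx² = 1037.84, Σy² = 111.39, Σxy = 332
nΣxy − ΣxΣy = 1992 − 2009.4 = -17.4
nΣx² − (Σx)² = 6227.04 − 6209.44 = 17.6; nΣy² − (Σy)² = 668.34 − 650.25 = 18.09
r = -17.4 / √(17.6 × 18.09) = -17.4 / 17.8433 ≈ -0.9752

-0.9752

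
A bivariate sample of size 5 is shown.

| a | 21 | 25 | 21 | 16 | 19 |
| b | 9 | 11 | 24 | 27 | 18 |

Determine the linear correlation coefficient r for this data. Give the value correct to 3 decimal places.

-0.713

n = 5, Σa = 102, Σb = 89, Σa² = 2124, Σb² = 1831, Σab = 1742
nΣab − ΣaΣb = 8710 − 9078 = -368
nΣa² − (Σa)² = 10620 − 10404 = 216; nΣb² − (Σb)² = 9155 − 7921 = 1234
r = -368 / √(216 × 1234) = -368 / 516.2790 ≈ -0.713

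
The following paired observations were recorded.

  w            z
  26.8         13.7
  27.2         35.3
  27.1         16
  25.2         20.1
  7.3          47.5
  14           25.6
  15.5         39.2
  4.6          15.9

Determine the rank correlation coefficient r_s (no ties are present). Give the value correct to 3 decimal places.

Rank w: 6, 8, 7, 5, 2, 3, 4, 1
Rank z: 1, 6, 3, 4, 8, 5, 7, 2
d = rank(w) − rank(z): 5, 2, 4, 1, -6, -2, -3, -1; Σd² = 96
ρ = 1 − 6Σd² / [n(n²−1)] = 1 − 6×96 / (8×63) = 1 − 576/504 ≈ -0.143

-0.143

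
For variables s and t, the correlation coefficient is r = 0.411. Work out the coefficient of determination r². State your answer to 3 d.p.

0.169

r² = (0.411)² = 0.169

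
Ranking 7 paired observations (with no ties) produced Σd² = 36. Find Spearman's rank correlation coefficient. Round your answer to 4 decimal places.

ρ = 1 − 6Σd² / [n(n²−1)] = 1 − 6×36 / (7×48)
  = 1 − 216/336 = 1 − 0.64286 ≈ 0.3571

0.3571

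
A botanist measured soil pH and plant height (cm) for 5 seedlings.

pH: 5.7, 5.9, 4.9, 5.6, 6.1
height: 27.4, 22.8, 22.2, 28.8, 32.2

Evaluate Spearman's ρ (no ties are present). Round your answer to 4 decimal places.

Rank pH: 3, 4, 1, 2, 5
Rank height: 3, 2, 1, 4, 5
d = rank(pH) − rank(height): 0, 2, 0, -2, 0; Σd² = 8
ρ = 1 − 6Σd² / [n(n²−1)] = 1 − 6×8 / (5×24) = 1 − 48/120 ≈ 0.6000

0.6000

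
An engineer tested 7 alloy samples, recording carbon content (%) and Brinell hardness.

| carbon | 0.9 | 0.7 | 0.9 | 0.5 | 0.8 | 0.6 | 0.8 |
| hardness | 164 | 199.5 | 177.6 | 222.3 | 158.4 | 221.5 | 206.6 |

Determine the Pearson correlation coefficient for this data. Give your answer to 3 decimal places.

-0.821

n = 7, Σx = 5.2, Σy = 1349.9, Σx² = 4, Σy² = 264491.67, Σxy = 983.14
nΣxy − ΣxΣy = 6881.98 − 7019.48 = -137.5
nΣx² − (Σx)² = 28 − 27.04 = 0.96; nΣy² − (Σy)² = 1851441.69 − 1822230.01 = 29211.68
r = -137.5 / √(0.96 × 29211.68) = -137.5 / 167.4611 ≈ -0.821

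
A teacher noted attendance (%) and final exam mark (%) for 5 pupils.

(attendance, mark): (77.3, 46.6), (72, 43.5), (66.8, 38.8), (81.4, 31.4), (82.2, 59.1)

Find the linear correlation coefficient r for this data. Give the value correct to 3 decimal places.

0.295

n = 5, Σx = 379.7, Σy = 219.4, Σx² = 29004.33, Σy² = 10048.02, Σxy = 16740
nΣxy − ΣxΣy = 83700 − 83306.18 = 393.82
nΣx² − (Σx)² = 145021.65 − 144172.09 = 849.56; nΣy² − (Σy)² = 50240.1 − 48136.36 = 2103.74
r = 393.82 / √(849.56 × 2103.74) = 393.82 / 1336.8820 ≈ 0.295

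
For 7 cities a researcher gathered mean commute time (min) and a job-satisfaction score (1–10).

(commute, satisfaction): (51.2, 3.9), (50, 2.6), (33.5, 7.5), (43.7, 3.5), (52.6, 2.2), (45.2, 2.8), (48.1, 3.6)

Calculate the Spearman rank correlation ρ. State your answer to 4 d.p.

-0.5357

Rank commute: 6, 5, 1, 2, 7, 3, 4
Rank satisfaction: 6, 2, 7, 4, 1, 3, 5
d = rank(commute) − rank(satisfaction): 0, 3, -6, -2, 6, 0, -1; Σd² = 86
ρ = 1 − 6Σd² / [n(n²−1)] = 1 − 6×86 / (7×48) = 1 − 516/336 ≈ -0.5357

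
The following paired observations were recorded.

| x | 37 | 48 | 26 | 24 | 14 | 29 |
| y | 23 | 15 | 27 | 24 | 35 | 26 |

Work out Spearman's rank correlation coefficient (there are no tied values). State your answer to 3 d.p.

-0.829

Rank x: 5, 6, 3, 2, 1, 4
Rank y: 2, 1, 5, 3, 6, 4
d = rank(x) − rank(y): 3, 5, -2, -1, -5, 0; Σd² = 64
ρ = 1 − 6Σd² / [n(n²−1)] = 1 − 6×64 / (6×35) = 1 − 384/210 ≈ -0.829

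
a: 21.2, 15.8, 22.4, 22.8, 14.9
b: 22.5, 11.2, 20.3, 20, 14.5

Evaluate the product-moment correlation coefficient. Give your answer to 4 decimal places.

n = 5, Σa = 97.1, Σb = 88.5, Σa² = 1942.69, Σb² = 1654.03, Σab = 1780.73
nΣab − ΣaΣb = 8903.65 − 8593.35 = 310.3
nΣa² − (Σa)² = 9713.45 − 9428.41 = 285.04; nΣb² − (Σb)² = 8270.15 − 7832.25 = 437.9
r = 310.3 / √(285.04 × 437.9) = 310.3 / 353.2973 ≈ 0.8783

0.8783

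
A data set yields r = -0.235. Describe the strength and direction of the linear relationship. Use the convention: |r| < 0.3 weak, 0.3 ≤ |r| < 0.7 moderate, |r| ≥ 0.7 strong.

r = -0.235 < 0 so the relationship is negative.
|r| = 0.235, which falls in the weak range.

weak negative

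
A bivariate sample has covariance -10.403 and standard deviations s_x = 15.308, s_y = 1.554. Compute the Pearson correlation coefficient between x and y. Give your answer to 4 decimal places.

-0.4373

r = Cov(x,y) / (s_x · s_y) = -10.403 / (15.308 × 1.554)
  = -10.403 / 23.7886 ≈ -0.4373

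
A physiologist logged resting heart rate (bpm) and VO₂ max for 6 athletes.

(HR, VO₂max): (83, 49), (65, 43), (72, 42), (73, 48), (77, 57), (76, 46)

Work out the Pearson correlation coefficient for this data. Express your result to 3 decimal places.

n = 6, Σx = 446, Σy = 285, Σx² = 33332, Σy² = 13683, Σxy = 21275
nΣxy − ΣxΣy = 127650 − 127110 = 540
nΣx² − (Σx)² = 199992 − 198916 = 1076; nΣy² − (Σy)² = 82098 − 81225 = 873
r = 540 / √(1076 × 873) = 540 / 969.1997 ≈ 0.557

0.557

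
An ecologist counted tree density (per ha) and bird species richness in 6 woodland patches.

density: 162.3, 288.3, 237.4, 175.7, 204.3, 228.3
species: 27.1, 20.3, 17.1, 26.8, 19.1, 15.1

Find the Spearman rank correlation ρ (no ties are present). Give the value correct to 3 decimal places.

Rank density: 1, 6, 5, 2, 3, 4
Rank species: 6, 4, 2, 5, 3, 1
d = rank(density) − rank(species): -5, 2, 3, -3, 0, 3; Σd² = 56
ρ = 1 − 6Σd² / [n(n²−1)] = 1 − 6×56 / (6×35) = 1 − 336/210 ≈ -0.600

-0.600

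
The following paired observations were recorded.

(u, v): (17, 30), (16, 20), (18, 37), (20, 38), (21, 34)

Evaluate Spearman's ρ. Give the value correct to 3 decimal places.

Rank u: 2, 1, 3, 4, 5
Rank v: 2, 1, 4, 5, 3
d = rank(u) − rank(v): 0, 0, -1, -1, 2; Σd² = 6
ρ = 1 − 6Σd² / [n(n²−1)] = 1 − 6×6 / (5×24) = 1 − 36/120 ≈ 0.700

0.700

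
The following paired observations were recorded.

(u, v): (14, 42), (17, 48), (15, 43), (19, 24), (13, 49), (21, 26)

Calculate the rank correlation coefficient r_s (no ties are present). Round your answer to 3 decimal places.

Rank u: 2, 4, 3, 5, 1, 6
Rank v: 3, 5, 4, 1, 6, 2
d = rank(u) − rank(v): -1, -1, -1, 4, -5, 4; Σd² = 60
ρ = 1 − 6Σd² / [n(n²−1)] = 1 − 6×60 / (6×35) = 1 − 360/210 ≈ -0.714

-0.714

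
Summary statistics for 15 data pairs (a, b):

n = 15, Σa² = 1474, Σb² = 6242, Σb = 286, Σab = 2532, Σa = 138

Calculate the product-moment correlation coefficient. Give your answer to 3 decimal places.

-0.247

r = (nΣab − ΣaΣb) / √[(nΣa² − (Σa)²)(nΣb² − (Σb)²)]
Numerator: 15×2532 − 138×286 = -1488
Denominator: √[(22110 − 19044)(93630 − 81796)] = √[3066 × 11834] = 6023.5408
r = -1488 / 6023.5408 ≈ -0.247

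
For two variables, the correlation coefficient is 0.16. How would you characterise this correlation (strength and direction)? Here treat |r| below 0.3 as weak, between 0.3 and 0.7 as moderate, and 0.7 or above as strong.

weak positive

r = 0.16 > 0 so the relationship is positive.
|r| = 0.16, which falls in the weak range.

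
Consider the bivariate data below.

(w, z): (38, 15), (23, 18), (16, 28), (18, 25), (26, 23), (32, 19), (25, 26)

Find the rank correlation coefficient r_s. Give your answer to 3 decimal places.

-0.714

Rank w: 7, 3, 1, 2, 5, 6, 4
Rank z: 1, 2, 7, 5, 4, 3, 6
d = rank(w) − rank(z): 6, 1, -6, -3, 1, 3, -2; Σd² = 96
ρ = 1 − 6Σd² / [n(n²−1)] = 1 − 6×96 / (7×48) = 1 − 576/336 ≈ -0.714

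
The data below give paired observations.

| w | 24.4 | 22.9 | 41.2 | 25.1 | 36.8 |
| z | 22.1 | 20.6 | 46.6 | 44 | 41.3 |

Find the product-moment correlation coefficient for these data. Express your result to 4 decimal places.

0.7258

n = 5, Σw = 150.4, Σz = 174.6, Σw² = 4801.46, Σz² = 6726.02, Σwz = 5555.14
nΣwz − ΣwΣz = 27775.7 − 26259.84 = 1515.86
nΣw² − (Σw)² = 24007.3 − 22620.16 = 1387.14; nΣz² − (Σz)² = 33630.1 − 30485.16 = 3144.94
r = 1515.86 / √(1387.14 × 3144.94) = 1515.86 / 2088.6532 ≈ 0.7258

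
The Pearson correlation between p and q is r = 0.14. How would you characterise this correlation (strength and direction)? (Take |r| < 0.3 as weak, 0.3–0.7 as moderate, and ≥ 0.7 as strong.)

r = 0.14 > 0 so the relationship is positive.
|r| = 0.14, which falls in the weak range.

weak positive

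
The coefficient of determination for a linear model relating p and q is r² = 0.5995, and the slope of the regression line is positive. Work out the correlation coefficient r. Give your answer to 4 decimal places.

0.7743

|r| = √0.5995 = 0.7743
The association is positive, so r = 0.7743.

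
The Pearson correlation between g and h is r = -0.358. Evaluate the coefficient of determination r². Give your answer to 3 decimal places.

r² = (-0.358)² = 0.128

0.128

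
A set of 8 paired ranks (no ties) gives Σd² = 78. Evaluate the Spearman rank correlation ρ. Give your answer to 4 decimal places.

ρ = 1 − 6Σd² / [n(n²−1)] = 1 − 6×78 / (8×63)
  = 1 − 468/504 = 1 − 0.92857 ≈ 0.0714

0.0714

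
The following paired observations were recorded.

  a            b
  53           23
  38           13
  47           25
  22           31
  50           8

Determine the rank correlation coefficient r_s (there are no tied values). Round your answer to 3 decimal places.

Rank a: 5, 2, 3, 1, 4
Rank b: 3, 2, 4, 5, 1
d = rank(a) − rank(b): 2, 0, -1, -4, 3; Σd² = 30
ρ = 1 − 6Σd² / [n(n²−1)] = 1 − 6×30 / (5×24) = 1 − 180/120 ≈ -0.500

-0.500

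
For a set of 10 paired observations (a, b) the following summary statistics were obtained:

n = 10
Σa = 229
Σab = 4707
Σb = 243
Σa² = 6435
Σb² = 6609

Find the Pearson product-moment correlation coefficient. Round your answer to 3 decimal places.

r = (nΣab − ΣaΣb) / √[(nΣa² − (Σa)²)(nΣb² − (Σb)²)]
Numerator: 10×4707 − 229×243 = -8577
Denominator: √[(64350 − 52441)(66090 − 59049)] = √[11909 × 7041] = 9157.0339
r = -8577 / 9157.0339 ≈ -0.937

-0.937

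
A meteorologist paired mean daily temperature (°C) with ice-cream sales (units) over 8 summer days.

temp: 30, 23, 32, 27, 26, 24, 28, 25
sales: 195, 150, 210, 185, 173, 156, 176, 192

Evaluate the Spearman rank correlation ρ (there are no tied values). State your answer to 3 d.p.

Rank temp: 7, 1, 8, 5, 4, 2, 6, 3
Rank sales: 7, 1, 8, 5, 3, 2, 4, 6
d = rank(temp) − rank(sales): 0, 0, 0, 0, 1, 0, 2, -3; Σd² = 14
ρ = 1 − 6Σd² / [n(n²−1)] = 1 − 6×14 / (8×63) = 1 − 84/504 ≈ 0.833

0.833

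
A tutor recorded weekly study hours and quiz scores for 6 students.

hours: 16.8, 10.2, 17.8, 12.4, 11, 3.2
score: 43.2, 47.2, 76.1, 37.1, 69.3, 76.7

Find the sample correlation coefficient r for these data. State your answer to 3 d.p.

-0.280

n = 6, Σx = 71.4, Σy = 349.6, Σx² = 988.12, Σy² = 21947.08, Σxy = 4029.56
nΣxy − ΣxΣy = 24177.36 − 24961.44 = -784.08
nΣx² − (Σx)² = 5928.72 − 5097.96 = 830.76; nΣy² − (Σy)² = 131682.48 − 122220.16 = 9462.32
r = -784.08 / √(830.76 × 9462.32) = -784.08 / 2803.7327 ≈ -0.280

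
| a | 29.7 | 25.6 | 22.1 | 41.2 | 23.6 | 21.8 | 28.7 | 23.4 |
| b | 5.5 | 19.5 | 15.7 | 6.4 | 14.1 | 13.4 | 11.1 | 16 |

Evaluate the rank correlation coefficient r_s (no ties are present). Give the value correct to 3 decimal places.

Rank a: 7, 5, 2, 8, 4, 1, 6, 3
Rank b: 1, 8, 6, 2, 5, 4, 3, 7
d = rank(a) − rank(b): 6, -3, -4, 6, -1, -3, 3, -4; Σd² = 132
ρ = 1 − 6Σd² / [n(n²−1)] = 1 − 6×132 / (8×63) = 1 − 792/504 ≈ -0.571

-0.571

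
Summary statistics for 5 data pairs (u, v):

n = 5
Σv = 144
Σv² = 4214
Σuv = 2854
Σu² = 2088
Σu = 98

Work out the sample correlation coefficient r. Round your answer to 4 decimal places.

0.2990

r = (nΣuv − ΣuΣv) / √[(nΣu² − (Σu)²)(nΣv² − (Σv)²)]
Numerator: 5×2854 − 98×144 = 158
Denominator: √[(10440 − 9604)(21070 − 20736)] = √[836 × 334] = 528.4165
r = 158 / 528.4165 ≈ 0.2990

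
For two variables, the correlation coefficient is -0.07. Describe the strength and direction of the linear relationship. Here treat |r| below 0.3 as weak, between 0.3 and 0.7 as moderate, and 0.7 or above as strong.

r = -0.07 < 0 so the relationship is negative.
|r| = 0.07, which falls in the weak range.

weak negative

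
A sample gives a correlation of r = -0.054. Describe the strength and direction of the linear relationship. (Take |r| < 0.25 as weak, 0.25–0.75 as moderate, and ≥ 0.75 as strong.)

weak negative

r = -0.054 < 0 so the relationship is negative.
|r| = 0.054, which falls in the weak range.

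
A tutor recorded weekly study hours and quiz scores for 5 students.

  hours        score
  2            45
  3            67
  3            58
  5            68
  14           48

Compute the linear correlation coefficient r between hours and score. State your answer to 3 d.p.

-0.323

n = 5, Σx = 27, Σy = 286, Σx² = 243, Σy² = 16806, Σxy = 1477
nΣxy − ΣxΣy = 7385 − 7722 = -337
nΣx² − (Σx)² = 1215 − 729 = 486; nΣy² − (Σy)² = 84030 − 81796 = 2234
r = -337 / √(486 × 2234) = -337 / 1041.9808 ≈ -0.323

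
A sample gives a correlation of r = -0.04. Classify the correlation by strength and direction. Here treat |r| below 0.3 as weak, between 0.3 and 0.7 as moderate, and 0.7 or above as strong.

weak negative

r = -0.04 < 0 so the relationship is negative.
|r| = 0.04, which falls in the weak range.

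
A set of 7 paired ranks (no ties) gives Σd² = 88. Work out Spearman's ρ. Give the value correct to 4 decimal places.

-0.5714

ρ = 1 − 6Σd² / [n(n²−1)] = 1 − 6×88 / (7×48)
  = 1 − 528/336 = 1 − 1.57143 ≈ -0.5714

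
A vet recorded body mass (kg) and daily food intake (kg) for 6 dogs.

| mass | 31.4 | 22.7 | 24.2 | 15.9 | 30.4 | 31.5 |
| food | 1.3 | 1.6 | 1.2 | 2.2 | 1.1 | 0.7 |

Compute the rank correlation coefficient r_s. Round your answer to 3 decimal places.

-0.829

Rank mass: 5, 2, 3, 1, 4, 6
Rank food: 4, 5, 3, 6, 2, 1
d = rank(mass) − rank(food): 1, -3, 0, -5, 2, 5; Σd² = 64
ρ = 1 − 6Σd² / [n(n²−1)] = 1 − 6×64 / (6×35) = 1 − 384/210 ≈ -0.829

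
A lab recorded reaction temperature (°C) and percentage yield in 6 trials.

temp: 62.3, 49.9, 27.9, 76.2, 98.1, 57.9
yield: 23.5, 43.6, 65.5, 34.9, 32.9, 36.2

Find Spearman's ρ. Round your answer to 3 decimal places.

-0.829

Rank temp: 4, 2, 1, 5, 6, 3
Rank yield: 1, 5, 6, 3, 2, 4
d = rank(temp) − rank(yield): 3, -3, -5, 2, 4, -1; Σd² = 64
ρ = 1 − 6Σd² / [n(n²−1)] = 1 − 6×64 / (6×35) = 1 − 384/210 ≈ -0.829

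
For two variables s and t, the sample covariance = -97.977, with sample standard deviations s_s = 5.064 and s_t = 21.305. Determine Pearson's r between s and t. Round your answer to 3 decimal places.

r = Cov(s,t) / (s_s · s_t) = -97.977 / (5.064 × 21.305)
  = -97.977 / 107.8885 ≈ -0.908

-0.908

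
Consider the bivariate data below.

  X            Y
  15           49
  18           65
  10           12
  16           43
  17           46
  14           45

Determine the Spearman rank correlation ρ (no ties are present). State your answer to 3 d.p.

0.714

Rank X: 3, 6, 1, 4, 5, 2
Rank Y: 5, 6, 1, 2, 4, 3
d = rank(X) − rank(Y): -2, 0, 0, 2, 1, -1; Σd² = 10
ρ = 1 − 6Σd² / [n(n²−1)] = 1 − 6×10 / (6×35) = 1 − 60/210 ≈ 0.714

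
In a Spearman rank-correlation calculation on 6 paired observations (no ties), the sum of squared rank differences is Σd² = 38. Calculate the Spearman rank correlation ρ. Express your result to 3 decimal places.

-0.086

ρ = 1 − 6Σd² / [n(n²−1)] = 1 − 6×38 / (6×35)
  = 1 − 228/210 = 1 − 1.0857 ≈ -0.086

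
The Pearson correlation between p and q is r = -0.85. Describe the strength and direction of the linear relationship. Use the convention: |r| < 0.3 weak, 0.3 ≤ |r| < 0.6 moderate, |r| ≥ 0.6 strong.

strong negative

r = -0.85 < 0 so the relationship is negative.
|r| = 0.85, which falls in the strong range.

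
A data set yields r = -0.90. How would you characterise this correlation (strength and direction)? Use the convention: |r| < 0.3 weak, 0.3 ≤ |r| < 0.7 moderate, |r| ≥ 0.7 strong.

r = -0.90 < 0 so the relationship is negative.
|r| = 0.90, which falls in the strong range.

strong negative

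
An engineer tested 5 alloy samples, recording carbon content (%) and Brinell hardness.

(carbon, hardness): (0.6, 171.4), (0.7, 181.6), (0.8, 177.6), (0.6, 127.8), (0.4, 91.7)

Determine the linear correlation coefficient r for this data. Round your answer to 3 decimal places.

0.877

n = 5, Σx = 3.1, Σy = 750.1, Σx² = 2.01, Σy² = 118640.01, Σxy = 485.4
nΣxy − ΣxΣy = 2427 − 2325.31 = 101.69
nΣx² − (Σx)² = 10.05 − 9.61 = 0.44; nΣy² − (Σy)² = 593200.05 − 562650.01 = 30550.04
r = 101.69 / √(0.44 × 30550.04) = 101.69 / 115.9397 ≈ 0.877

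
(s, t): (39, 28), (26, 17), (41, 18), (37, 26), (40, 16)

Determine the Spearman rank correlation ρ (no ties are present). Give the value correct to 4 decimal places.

Rank s: 3, 1, 5, 2, 4
Rank t: 5, 2, 3, 4, 1
d = rank(s) − rank(t): -2, -1, 2, -2, 3; Σd² = 22
ρ = 1 − 6Σd² / [n(n²−1)] = 1 − 6×22 / (5×24) = 1 − 132/120 ≈ -0.1000

-0.1000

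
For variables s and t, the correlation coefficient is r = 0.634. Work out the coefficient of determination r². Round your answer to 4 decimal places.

0.4020

r² = (0.634)² = 0.4020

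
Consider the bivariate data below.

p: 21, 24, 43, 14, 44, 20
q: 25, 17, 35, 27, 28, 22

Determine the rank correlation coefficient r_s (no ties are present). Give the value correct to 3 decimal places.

0.429

Rank p: 3, 4, 5, 1, 6, 2
Rank q: 3, 1, 6, 4, 5, 2
d = rank(p) − rank(q): 0, 3, -1, -3, 1, 0; Σd² = 20
ρ = 1 − 6Σd² / [n(n²−1)] = 1 − 6×20 / (6×35) = 1 − 120/210 ≈ 0.429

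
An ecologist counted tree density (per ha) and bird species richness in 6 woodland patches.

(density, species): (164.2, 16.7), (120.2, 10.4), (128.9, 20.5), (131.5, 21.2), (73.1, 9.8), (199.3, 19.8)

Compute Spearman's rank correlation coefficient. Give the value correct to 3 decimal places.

0.543

Rank density: 5, 2, 3, 4, 1, 6
Rank species: 3, 2, 5, 6, 1, 4
d = rank(density) − rank(species): 2, 0, -2, -2, 0, 2; Σd² = 16
ρ = 1 − 6Σd² / [n(n²−1)] = 1 − 6×16 / (6×35) = 1 − 96/210 ≈ 0.543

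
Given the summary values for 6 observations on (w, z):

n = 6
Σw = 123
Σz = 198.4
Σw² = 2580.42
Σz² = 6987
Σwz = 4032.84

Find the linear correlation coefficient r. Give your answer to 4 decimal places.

-0.2167

r = (nΣwz − ΣwΣz) / √[(nΣw² − (Σw)²)(nΣz² − (Σz)²)]
Numerator: 6×4032.84 − 123×198.4 = -206.16
Denominator: √[(15482.52 − 15129)(41922 − 39362.56)] = √[353.52 × 2559.44] = 951.2167
r = -206.16 / 951.2167 ≈ -0.2167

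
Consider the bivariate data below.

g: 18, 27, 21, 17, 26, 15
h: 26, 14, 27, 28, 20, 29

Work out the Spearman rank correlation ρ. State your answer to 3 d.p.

Rank g: 3, 6, 4, 2, 5, 1
Rank h: 3, 1, 4, 5, 2, 6
d = rank(g) − rank(h): 0, 5, 0, -3, 3, -5; Σd² = 68
ρ = 1 − 6Σd² / [n(n²−1)] = 1 − 6×68 / (6×35) = 1 − 408/210 ≈ -0.943

-0.943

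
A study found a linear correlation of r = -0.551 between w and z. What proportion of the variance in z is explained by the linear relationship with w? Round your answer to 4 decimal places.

r² = (-0.551)² = 0.3036

0.3036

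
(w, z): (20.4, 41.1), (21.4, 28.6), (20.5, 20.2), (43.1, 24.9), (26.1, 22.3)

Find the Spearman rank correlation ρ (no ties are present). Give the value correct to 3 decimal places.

-0.300

Rank w: 1, 3, 2, 5, 4
Rank z: 5, 4, 1, 3, 2
d = rank(w) − rank(z): -4, -1, 1, 2, 2; Σd² = 26
ρ = 1 − 6Σd² / [n(n²−1)] = 1 − 6×26 / (5×24) = 1 − 156/120 ≈ -0.300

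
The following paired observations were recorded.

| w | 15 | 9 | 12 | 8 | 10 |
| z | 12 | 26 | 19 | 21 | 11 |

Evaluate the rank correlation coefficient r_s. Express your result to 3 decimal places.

Rank w: 5, 2, 4, 1, 3
Rank z: 2, 5, 3, 4, 1
d = rank(w) − rank(z): 3, -3, 1, -3, 2; Σd² = 32
ρ = 1 − 6Σd² / [n(n²−1)] = 1 − 6×32 / (5×24) = 1 − 192/120 ≈ -0.600

-0.600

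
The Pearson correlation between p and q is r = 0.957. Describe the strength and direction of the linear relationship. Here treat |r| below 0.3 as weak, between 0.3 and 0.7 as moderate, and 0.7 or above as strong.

strong positive

r = 0.957 > 0 so the relationship is positive.
|r| = 0.957, which falls in the strong range.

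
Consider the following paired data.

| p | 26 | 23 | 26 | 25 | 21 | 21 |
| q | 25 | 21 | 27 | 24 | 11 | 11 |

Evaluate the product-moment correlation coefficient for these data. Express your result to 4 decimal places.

0.9704

n = 6, Σp = 142, Σq = 119, Σp² = 3388, Σq² = 2613, Σpq = 2897
nΣpq − ΣpΣq = 17382 − 16898 = 484
nΣp² − (Σp)² = 20328 − 20164 = 164; nΣq² − (Σq)² = 15678 − 14161 = 1517
r = 484 / √(164 × 1517) = 484 / 498.7865 ≈ 0.9704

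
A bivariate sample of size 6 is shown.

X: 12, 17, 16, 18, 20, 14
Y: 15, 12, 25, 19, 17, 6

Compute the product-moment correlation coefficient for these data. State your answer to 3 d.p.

n = 6, ΣX = 97, ΣY = 94, ΣX² = 1609, ΣY² = 1680, ΣXY = 1550
nΣXY − ΣXΣY = 9300 − 9118 = 182
nΣX² − (ΣX)² = 9654 − 9409 = 245; nΣY² − (ΣY)² = 10080 − 8836 = 1244
r = 182 / √(245 × 1244) = 182 / 552.0688 ≈ 0.330

0.330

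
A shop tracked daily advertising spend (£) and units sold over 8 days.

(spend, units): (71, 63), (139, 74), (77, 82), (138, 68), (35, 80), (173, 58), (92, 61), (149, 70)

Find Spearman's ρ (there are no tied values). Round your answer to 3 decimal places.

Rank spend: 2, 6, 3, 5, 1, 8, 4, 7
Rank units: 3, 6, 8, 4, 7, 1, 2, 5
d = rank(spend) − rank(units): -1, 0, -5, 1, -6, 7, 2, 2; Σd² = 120
ρ = 1 − 6Σd² / [n(n²−1)] = 1 − 6×120 / (8×63) = 1 − 720/504 ≈ -0.429

-0.429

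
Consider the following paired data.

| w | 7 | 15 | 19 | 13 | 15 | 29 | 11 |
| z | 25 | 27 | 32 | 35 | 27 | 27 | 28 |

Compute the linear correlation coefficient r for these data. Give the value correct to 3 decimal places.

n = 7, Σw = 109, Σz = 201, Σw² = 1991, Σz² = 5845, Σwz = 3139
nΣwz − ΣwΣz = 21973 − 21909 = 64
nΣw² − (Σw)² = 13937 − 11881 = 2056; nΣz² − (Σz)² = 40915 − 40401 = 514
r = 64 / √(2056 × 514) = 64 / 1028.0000 ≈ 0.062

0.062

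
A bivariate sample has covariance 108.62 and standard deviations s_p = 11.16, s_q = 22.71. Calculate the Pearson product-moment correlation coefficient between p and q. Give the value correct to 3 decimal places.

r = Cov(p,q) / (s_p · s_q) = 108.62 / (11.16 × 22.71)
  = 108.62 / 253.4436 ≈ 0.429

0.429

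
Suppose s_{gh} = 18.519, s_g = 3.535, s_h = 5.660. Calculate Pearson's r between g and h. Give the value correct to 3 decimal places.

r = Cov(g,h) / (s_g · s_h) = 18.519 / (3.535 × 5.660)
  = 18.519 / 20.0081 ≈ 0.926

0.926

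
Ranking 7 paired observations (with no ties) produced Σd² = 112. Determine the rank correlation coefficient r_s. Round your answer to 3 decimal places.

ρ = 1 − 6Σd² / [n(n²−1)] = 1 − 6×112 / (7×48)
  = 1 − 672/336 = 1 − 2.0000 ≈ -1.000

-1.000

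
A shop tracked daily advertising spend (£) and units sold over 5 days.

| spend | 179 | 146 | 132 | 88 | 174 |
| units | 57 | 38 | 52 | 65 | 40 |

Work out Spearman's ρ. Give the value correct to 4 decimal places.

Rank spend: 5, 3, 2, 1, 4
Rank units: 4, 1, 3, 5, 2
d = rank(spend) − rank(units): 1, 2, -1, -4, 2; Σd² = 26
ρ = 1 − 6Σd² / [n(n²−1)] = 1 − 6×26 / (5×24) = 1 − 156/120 ≈ -0.3000

-0.3000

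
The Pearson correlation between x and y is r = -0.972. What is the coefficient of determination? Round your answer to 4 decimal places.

0.9448

r² = (-0.972)² = 0.9448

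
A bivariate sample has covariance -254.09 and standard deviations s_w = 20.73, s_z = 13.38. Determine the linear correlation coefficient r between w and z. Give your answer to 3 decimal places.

-0.916

r = Cov(w,z) / (s_w · s_z) = -254.09 / (20.73 × 13.38)
  = -254.09 / 277.3674 ≈ -0.916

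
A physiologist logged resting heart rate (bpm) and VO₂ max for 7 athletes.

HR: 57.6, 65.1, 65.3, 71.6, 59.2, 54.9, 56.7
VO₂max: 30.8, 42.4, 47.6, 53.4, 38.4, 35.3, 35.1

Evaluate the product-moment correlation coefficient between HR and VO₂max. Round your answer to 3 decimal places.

0.937

n = 7, Σx = 430.4, Σy = 283, Σx² = 26679.96, Σy² = 11816.38, Σxy = 17667.46
nΣxy − ΣxΣy = 123672.22 − 121803.2 = 1869.02
nΣx² − (Σx)² = 186759.72 − 185244.16 = 1515.56; nΣy² − (Σy)² = 82714.66 − 80089 = 2625.66
r = 1869.02 / √(1515.56 × 2625.66) = 1869.02 / 1994.8296 ≈ 0.937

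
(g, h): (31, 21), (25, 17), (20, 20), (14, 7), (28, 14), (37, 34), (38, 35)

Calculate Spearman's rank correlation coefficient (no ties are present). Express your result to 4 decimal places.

0.8571

Rank g: 5, 3, 2, 1, 4, 6, 7
Rank h: 5, 3, 4, 1, 2, 6, 7
d = rank(g) − rank(h): 0, 0, -2, 0, 2, 0, 0; Σd² = 8
ρ = 1 − 6Σd² / [n(n²−1)] = 1 − 6×8 / (7×48) = 1 − 48/336 ≈ 0.8571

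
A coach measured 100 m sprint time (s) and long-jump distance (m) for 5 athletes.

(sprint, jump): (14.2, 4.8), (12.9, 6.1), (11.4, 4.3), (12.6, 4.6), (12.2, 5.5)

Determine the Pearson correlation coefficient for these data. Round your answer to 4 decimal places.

0.2104

n = 5, Σx = 63.3, Σy = 25.3, Σx² = 805.61, Σy² = 130.15, Σxy = 320.93
nΣxy − ΣxΣy = 1604.65 − 1601.49 = 3.16
nΣx² − (Σx)² = 4028.05 − 4006.89 = 21.16; nΣy² − (Σy)² = 650.75 − 640.09 = 10.66
r = 3.16 / √(21.16 × 10.66) = 3.16 / 15.0188 ≈ 0.2104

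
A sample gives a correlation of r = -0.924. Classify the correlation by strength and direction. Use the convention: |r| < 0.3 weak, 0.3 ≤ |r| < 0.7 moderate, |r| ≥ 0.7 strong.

strong negative

r = -0.924 < 0 so the relationship is negative.
|r| = 0.924, which falls in the strong range.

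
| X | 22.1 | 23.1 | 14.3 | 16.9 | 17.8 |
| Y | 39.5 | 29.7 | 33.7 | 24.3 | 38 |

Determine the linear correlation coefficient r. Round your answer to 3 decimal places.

n = 5, ΣX = 94.2, ΣY = 165.2, ΣX² = 1828.96, ΣY² = 5612.52, ΣXY = 3128
nΣXY − ΣXΣY = 15640 − 15561.84 = 78.16
nΣX² − (ΣX)² = 9144.8 − 8873.64 = 271.16; nΣY² − (ΣY)² = 28062.6 − 27291.04 = 771.56
r = 78.16 / √(271.16 × 771.56) = 78.16 / 457.4016 ≈ 0.171

0.171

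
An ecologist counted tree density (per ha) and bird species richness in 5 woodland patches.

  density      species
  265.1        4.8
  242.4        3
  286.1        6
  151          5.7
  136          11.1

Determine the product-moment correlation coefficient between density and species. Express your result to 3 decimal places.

-0.639

n = 5, Σx = 1080.6, Σy = 30.6, Σx² = 252185.98, Σy² = 223.74, Σxy = 6086.58
nΣxy − ΣxΣy = 30432.9 − 33066.36 = -2633.46
nΣx² − (Σx)² = 1260929.9 − 1167696.36 = 93233.54; nΣy² − (Σy)² = 1118.7 − 936.36 = 182.34
r = -2633.46 / √(93233.54 × 182.34) = -2633.46 / 4123.1303 ≈ -0.639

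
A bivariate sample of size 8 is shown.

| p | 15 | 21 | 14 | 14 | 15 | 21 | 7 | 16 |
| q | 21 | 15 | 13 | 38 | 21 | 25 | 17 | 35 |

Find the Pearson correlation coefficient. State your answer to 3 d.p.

n = 8, Σp = 123, Σq = 185, Σp² = 2029, Σq² = 4859, Σpq = 2863
nΣpq − ΣpΣq = 22904 − 22755 = 149
nΣp² − (Σp)² = 16232 − 15129 = 1103; nΣq² − (Σq)² = 38872 − 34225 = 4647
r = 149 / √(1103 × 4647) = 149 / 2263.9879 ≈ 0.066

0.066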